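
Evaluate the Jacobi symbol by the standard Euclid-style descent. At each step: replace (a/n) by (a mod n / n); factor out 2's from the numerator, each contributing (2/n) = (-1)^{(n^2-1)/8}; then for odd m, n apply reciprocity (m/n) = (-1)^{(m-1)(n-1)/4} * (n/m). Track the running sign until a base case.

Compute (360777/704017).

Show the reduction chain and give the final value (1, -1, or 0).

reciprocity: (360777/704017) = +1·(704017/360777) since 360777 mod 4 = 1, 704017 mod 4 = 1; sign now +1
(704017/360777) = (343240/360777)   [reduce mod 360777]
343240 = 2^3·42905; (2/360777) = +1 since 360777 mod 8 = 1, so (343240/360777) = (+1)^3·(42905/360777); sign now +1
reciprocity: (42905/360777) = +1·(360777/42905) since 42905 mod 4 = 1, 360777 mod 4 = 1; sign now +1
(360777/42905) = (17537/42905)   [reduce mod 42905]
reciprocity: (17537/42905) = +1·(42905/17537) since 17537 mod 4 = 1, 42905 mod 4 = 1; sign now +1
(42905/17537) = (7831/17537)   [reduce mod 17537]
reciprocity: (7831/17537) = +1·(17537/7831) since 7831 mod 4 = 3, 17537 mod 4 = 1; sign now +1
(17537/7831) = (1875/7831)   [reduce mod 7831]
reciprocity: (1875/7831) = -1·(7831/1875) since 1875 mod 4 = 3, 7831 mod 4 = 3; sign now -1
(7831/1875) = (331/1875)   [reduce mod 1875]
reciprocity: (331/1875) = -1·(1875/331) since 331 mod 4 = 3, 1875 mod 4 = 3; sign now +1
(1875/331) = (220/331)   [reduce mod 331]
220 = 2^2·55; (2/331) = -1 since 331 mod 8 = 3, so (220/331) = (-1)^2·(55/331); sign now +1
reciprocity: (55/331) = -1·(331/55) since 55 mod 4 = 3, 331 mod 4 = 3; sign now -1
(331/55) = (1/55)   [reduce mod 55]
(1/55) = 1; final value = sign = -1

-1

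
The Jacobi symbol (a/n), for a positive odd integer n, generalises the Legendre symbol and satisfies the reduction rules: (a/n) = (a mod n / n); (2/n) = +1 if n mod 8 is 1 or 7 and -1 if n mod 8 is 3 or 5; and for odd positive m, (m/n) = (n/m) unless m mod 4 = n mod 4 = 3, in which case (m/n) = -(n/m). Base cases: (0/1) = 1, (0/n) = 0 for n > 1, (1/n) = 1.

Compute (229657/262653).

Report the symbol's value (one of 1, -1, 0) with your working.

1

reciprocity: (229657/262653) = +1·(262653/229657) since 229657 mod 4 = 1, 262653 mod 4 = 1; sign now +1
(262653/229657) = (32996/229657)   [reduce mod 229657]
32996 = 2^2·8249; (2/229657) = +1 since 229657 mod 8 = 1, so (32996/229657) = (+1)^2·(8249/229657); sign now +1
reciprocity: (8249/229657) = +1·(229657/8249) since 8249 mod 4 = 1, 229657 mod 4 = 1; sign now +1
(229657/8249) = (6934/8249)   [reduce mod 8249]
6934 = 2^1·3467; (2/8249) = +1 since 8249 mod 8 = 1, so (6934/8249) = (+1)^1·(3467/8249); sign now +1
reciprocity: (3467/8249) = +1·(8249/3467) since 3467 mod 4 = 3, 8249 mod 4 = 1; sign now +1
(8249/3467) = (1315/3467)   [reduce mod 3467]
reciprocity: (1315/3467) = -1·(3467/1315) since 1315 mod 4 = 3, 3467 mod 4 = 3; sign now -1
(3467/1315) = (837/1315)   [reduce mod 1315]
reciprocity: (837/1315) = +1·(1315/837) since 837 mod 4 = 1, 1315 mod 4 = 3; sign now -1
(1315/837) = (478/837)   [reduce mod 837]
478 = 2^1·239; (2/837) = -1 since 837 mod 8 = 5, so (478/837) = (-1)^1·(239/837); sign now +1
reciprocity: (239/837) = +1·(837/239) since 239 mod 4 = 3, 837 mod 4 = 1; sign now +1
(837/239) = (120/239)   [reduce mod 239]
120 = 2^3·15; (2/239) = +1 since 239 mod 8 = 7, so (120/239) = (+1)^3·(15/239); sign now +1
reciprocity: (15/239) = -1·(239/15) since 15 mod 4 = 3, 239 mod 4 = 3; sign now -1
(239/15) = (14/15)   [reduce mod 15]
14 = 2^1·7; (2/15) = +1 since 15 mod 8 = 7, so (14/15) = (+1)^1·(7/15); sign now -1
reciprocity: (7/15) = -1·(15/7) since 7 mod 4 = 3, 15 mod 4 = 3; sign now +1
(15/7) = (1/7)   [reduce mod 7]
(1/7) = 1; final value = sign = +1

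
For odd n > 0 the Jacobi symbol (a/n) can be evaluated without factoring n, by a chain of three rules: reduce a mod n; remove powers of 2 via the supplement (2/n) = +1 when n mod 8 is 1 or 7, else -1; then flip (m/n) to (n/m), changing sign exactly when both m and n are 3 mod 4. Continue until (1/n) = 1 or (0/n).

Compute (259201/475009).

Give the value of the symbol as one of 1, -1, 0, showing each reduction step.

reciprocity: (259201/475009) = +1·(475009/259201) since 259201 mod 4 = 1, 475009 mod 4 = 1; sign now +1
(475009/259201) = (215808/259201)   [reduce mod 259201]
215808 = 2^8·843; (2/259201) = +1 since 259201 mod 8 = 1, so (215808/259201) = (+1)^8·(843/259201); sign now +1
reciprocity: (843/259201) = +1·(259201/843) since 843 mod 4 = 3, 259201 mod 4 = 1; sign now +1
(259201/843) = (400/843)   [reduce mod 843]
400 = 2^4·25; (2/843) = -1 since 843 mod 8 = 3, so (400/843) = (-1)^4·(25/843); sign now +1
reciprocity: (25/843) = +1·(843/25) since 25 mod 4 = 1, 843 mod 4 = 3; sign now +1
(843/25) = (18/25)   [reduce mod 25]
18 = 2^1·9; (2/25) = +1 since 25 mod 8 = 1, so (18/25) = (+1)^1·(9/25); sign now +1
reciprocity: (9/25) = +1·(25/9) since 9 mod 4 = 1, 25 mod 4 = 1; sign now +1
(25/9) = (7/9)   [reduce mod 9]
reciprocity: (7/9) = +1·(9/7) since 7 mod 4 = 3, 9 mod 4 = 1; sign now +1
(9/7) = (2/7)   [reduce mod 7]
2 = 2^1·1; (2/7) = +1 since 7 mod 8 = 7, so (2/7) = (+1)^1·(1/7); sign now +1
(1/7) = 1; final value = sign = +1

1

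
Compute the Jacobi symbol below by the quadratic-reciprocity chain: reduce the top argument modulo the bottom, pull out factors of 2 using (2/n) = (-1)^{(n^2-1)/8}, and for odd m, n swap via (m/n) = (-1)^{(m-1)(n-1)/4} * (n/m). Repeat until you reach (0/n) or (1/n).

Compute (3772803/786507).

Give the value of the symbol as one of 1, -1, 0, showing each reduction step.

(3772803/786507) = (626775/786507)   [reduce mod 786507]
reciprocity: (626775/786507) = -1·(786507/626775) since 626775 mod 4 = 3, 786507 mod 4 = 3; sign now -1
(786507/626775) = (159732/626775)   [reduce mod 626775]
159732 = 2^2·39933; (2/626775) = +1 since 626775 mod 8 = 7, so (159732/626775) = (+1)^2·(39933/626775); sign now -1
reciprocity: (39933/626775) = +1·(626775/39933) since 39933 mod 4 = 1, 626775 mod 4 = 3; sign now -1
(626775/39933) = (27780/39933)   [reduce mod 39933]
27780 = 2^2·6945; (2/39933) = -1 since 39933 mod 8 = 5, so (27780/39933) = (-1)^2·(6945/39933); sign now -1
reciprocity: (6945/39933) = +1·(39933/6945) since 6945 mod 4 = 1, 39933 mod 4 = 1; sign now -1
(39933/6945) = (5208/6945)   [reduce mod 6945]
5208 = 2^3·651; (2/6945) = +1 since 6945 mod 8 = 1, so (5208/6945) = (+1)^3·(651/6945); sign now -1
reciprocity: (651/6945) = +1·(6945/651) since 651 mod 4 = 3, 6945 mod 4 = 1; sign now -1
(6945/651) = (435/651)   [reduce mod 651]
reciprocity: (435/651) = -1·(651/435) since 435 mod 4 = 3, 651 mod 4 = 3; sign now +1
(651/435) = (216/435)   [reduce mod 435]
216 = 2^3·27; (2/435) = -1 since 435 mod 8 = 3, so (216/435) = (-1)^3·(27/435); sign now -1
reciprocity: (27/435) = -1·(435/27) since 27 mod 4 = 3, 435 mod 4 = 3; sign now +1
(435/27) = (3/27)   [reduce mod 27]
reciprocity: (3/27) = -1·(27/3) since 3 mod 4 = 3, 27 mod 4 = 3; sign now -1
(27/3) = (0/3)   [reduce mod 3]
(0/3) = 0   [gcd(a, n) > 1]; final value = 0

0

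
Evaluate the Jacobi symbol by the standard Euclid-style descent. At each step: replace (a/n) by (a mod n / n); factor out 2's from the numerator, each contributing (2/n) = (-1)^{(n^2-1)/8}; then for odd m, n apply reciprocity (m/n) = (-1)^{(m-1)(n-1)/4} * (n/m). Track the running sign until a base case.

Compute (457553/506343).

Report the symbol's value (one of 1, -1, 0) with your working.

flip (457553/506343) -> (506343/457553): both odd, 457553 mod 4 = 1, 506343 mod 4 = 3, so the flip contributes +1; sign now +1
(506343/457553): 506343 mod 457553 = 48790, so (506343/457553) = (48790/457553)
factor out 2^1: 48790 = 2^1·24395; with 457553 mod 8 = 1, (2/457553) = +1; sign now +1; continue with (24395/457553)
flip (24395/457553) -> (457553/24395): both odd, 24395 mod 4 = 3, 457553 mod 4 = 1, so the flip contributes +1; sign now +1
(457553/24395): 457553 mod 24395 = 18443, so (457553/24395) = (18443/24395)
flip (18443/24395) -> (24395/18443): both odd, 18443 mod 4 = 3, 24395 mod 4 = 3, so the flip contributes -1; sign now -1
(24395/18443): 24395 mod 18443 = 5952, so (24395/18443) = (5952/18443)
factor out 2^6: 5952 = 2^6·93; with 18443 mod 8 = 3, (2/18443) = -1; sign now -1; continue with (93/18443)
flip (93/18443) -> (18443/93): both odd, 93 mod 4 = 1, 18443 mod 4 = 3, so the flip contributes +1; sign now -1
(18443/93): 18443 mod 93 = 29, so (18443/93) = (29/93)
flip (29/93) -> (93/29): both odd, 29 mod 4 = 1, 93 mod 4 = 1, so the flip contributes +1; sign now -1
(93/29): 93 mod 29 = 6, so (93/29) = (6/29)
factor out 2^1: 6 = 2^1·3; with 29 mod 8 = 5, (2/29) = -1; sign now +1; continue with (3/29)
flip (3/29) -> (29/3): both odd, 3 mod 4 = 3, 29 mod 4 = 1, so the flip contributes +1; sign now +1
(29/3): 29 mod 3 = 2, so (29/3) = (2/3)
factor out 2^1: 2 = 2^1·1; with 3 mod 8 = 3, (2/3) = -1; sign now -1; continue with (1/3)
reached (1/3) = 1, so the symbol is -1

-1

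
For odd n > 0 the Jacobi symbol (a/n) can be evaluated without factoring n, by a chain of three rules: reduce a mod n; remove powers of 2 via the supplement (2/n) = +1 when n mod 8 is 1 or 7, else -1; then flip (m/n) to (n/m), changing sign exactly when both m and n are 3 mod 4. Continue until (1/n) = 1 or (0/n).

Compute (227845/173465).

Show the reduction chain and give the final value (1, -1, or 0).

0

(227845/173465) = (54380/173465)   [reduce mod 173465]
54380 = 2^2·13595; (2/173465) = +1 since 173465 mod 8 = 1, so (54380/173465) = (+1)^2·(13595/173465); sign now +1
reciprocity: (13595/173465) = +1·(173465/13595) since 13595 mod 4 = 3, 173465 mod 4 = 1; sign now +1
(173465/13595) = (10325/13595)   [reduce mod 13595]
reciprocity: (10325/13595) = +1·(13595/10325) since 10325 mod 4 = 1, 13595 mod 4 = 3; sign now +1
(13595/10325) = (3270/10325)   [reduce mod 10325]
3270 = 2^1·1635; (2/10325) = -1 since 10325 mod 8 = 5, so (3270/10325) = (-1)^1·(1635/10325); sign now -1
reciprocity: (1635/10325) = +1·(10325/1635) since 1635 mod 4 = 3, 10325 mod 4 = 1; sign now -1
(10325/1635) = (515/1635)   [reduce mod 1635]
reciprocity: (515/1635) = -1·(1635/515) since 515 mod 4 = 3, 1635 mod 4 = 3; sign now +1
(1635/515) = (90/515)   [reduce mod 515]
90 = 2^1·45; (2/515) = -1 since 515 mod 8 = 3, so (90/515) = (-1)^1·(45/515); sign now -1
reciprocity: (45/515) = +1·(515/45) since 45 mod 4 = 1, 515 mod 4 = 3; sign now -1
(515/45) = (20/45)   [reduce mod 45]
20 = 2^2·5; (2/45) = -1 since 45 mod 8 = 5, so (20/45) = (-1)^2·(5/45); sign now -1
reciprocity: (5/45) = +1·(45/5) since 5 mod 4 = 1, 45 mod 4 = 1; sign now -1
(45/5) = (0/5)   [reduce mod 5]
(0/5) = 0   [gcd(a, n) > 1]; final value = 0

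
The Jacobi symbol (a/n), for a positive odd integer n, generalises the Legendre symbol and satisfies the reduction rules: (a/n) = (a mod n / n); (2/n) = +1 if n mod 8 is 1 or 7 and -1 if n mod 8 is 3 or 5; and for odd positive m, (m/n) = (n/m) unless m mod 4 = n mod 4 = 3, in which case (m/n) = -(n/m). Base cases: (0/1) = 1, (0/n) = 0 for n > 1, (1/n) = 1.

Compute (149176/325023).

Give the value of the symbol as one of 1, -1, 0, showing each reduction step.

1

149176 = 2^3·18647; (2/325023) = +1 since 325023 mod 8 = 7, so (149176/325023) = (+1)^3·(18647/325023); sign now +1
reciprocity: (18647/325023) = -1·(325023/18647) since 18647 mod 4 = 3, 325023 mod 4 = 3; sign now -1
(325023/18647) = (8024/18647)   [reduce mod 18647]
8024 = 2^3·1003; (2/18647) = +1 since 18647 mod 8 = 7, so (8024/18647) = (+1)^3·(1003/18647); sign now -1
reciprocity: (1003/18647) = -1·(18647/1003) since 1003 mod 4 = 3, 18647 mod 4 = 3; sign now +1
(18647/1003) = (593/1003)   [reduce mod 1003]
reciprocity: (593/1003) = +1·(1003/593) since 593 mod 4 = 1, 1003 mod 4 = 3; sign now +1
(1003/593) = (410/593)   [reduce mod 593]
410 = 2^1·205; (2/593) = +1 since 593 mod 8 = 1, so (410/593) = (+1)^1·(205/593); sign now +1
reciprocity: (205/593) = +1·(593/205) since 205 mod 4 = 1, 593 mod 4 = 1; sign now +1
(593/205) = (183/205)   [reduce mod 205]
reciprocity: (183/205) = +1·(205/183) since 183 mod 4 = 3, 205 mod 4 = 1; sign now +1
(205/183) = (22/183)   [reduce mod 183]
22 = 2^1·11; (2/183) = +1 since 183 mod 8 = 7, so (22/183) = (+1)^1·(11/183); sign now +1
reciprocity: (11/183) = -1·(183/11) since 11 mod 4 = 3, 183 mod 4 = 3; sign now -1
(183/11) = (7/11)   [reduce mod 11]
reciprocity: (7/11) = -1·(11/7) since 7 mod 4 = 3, 11 mod 4 = 3; sign now +1
(11/7) = (4/7)   [reduce mod 7]
4 = 2^2·1; (2/7) = +1 since 7 mod 8 = 7, so (4/7) = (+1)^2·(1/7); sign now +1
(1/7) = 1; final value = sign = +1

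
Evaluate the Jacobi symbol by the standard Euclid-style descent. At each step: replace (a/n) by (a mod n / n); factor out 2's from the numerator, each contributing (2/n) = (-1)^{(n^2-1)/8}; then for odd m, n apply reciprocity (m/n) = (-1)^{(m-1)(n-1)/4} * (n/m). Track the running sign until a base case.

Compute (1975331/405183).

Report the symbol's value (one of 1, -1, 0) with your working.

(1975331/405183): 1975331 mod 405183 = 354599, so (1975331/405183) = (354599/405183)
flip (354599/405183) -> (405183/354599): both odd, 354599 mod 4 = 3, 405183 mod 4 = 3, so the flip contributes -1; sign now -1
(405183/354599): 405183 mod 354599 = 50584, so (405183/354599) = (50584/354599)
factor out 2^3: 50584 = 2^3·6323; with 354599 mod 8 = 7, (2/354599) = +1; sign now -1; continue with (6323/354599)
flip (6323/354599) -> (354599/6323): both odd, 6323 mod 4 = 3, 354599 mod 4 = 3, so the flip contributes -1; sign now +1
(354599/6323): 354599 mod 6323 = 511, so (354599/6323) = (511/6323)
flip (511/6323) -> (6323/511): both odd, 511 mod 4 = 3, 6323 mod 4 = 3, so the flip contributes -1; sign now -1
(6323/511): 6323 mod 511 = 191, so (6323/511) = (191/511)
flip (191/511) -> (511/191): both odd, 191 mod 4 = 3, 511 mod 4 = 3, so the flip contributes -1; sign now +1
(511/191): 511 mod 191 = 129, so (511/191) = (129/191)
flip (129/191) -> (191/129): both odd, 129 mod 4 = 1, 191 mod 4 = 3, so the flip contributes +1; sign now +1
(191/129): 191 mod 129 = 62, so (191/129) = (62/129)
factor out 2^1: 62 = 2^1·31; with 129 mod 8 = 1, (2/129) = +1; sign now +1; continue with (31/129)
flip (31/129) -> (129/31): both odd, 31 mod 4 = 3, 129 mod 4 = 1, so the flip contributes +1; sign now +1
(129/31): 129 mod 31 = 5, so (129/31) = (5/31)
flip (5/31) -> (31/5): both odd, 5 mod 4 = 1, 31 mod 4 = 3, so the flip contributes +1; sign now +1
(31/5): 31 mod 5 = 1, so (31/5) = (1/5)
reached (1/5) = 1, so the symbol is +1

1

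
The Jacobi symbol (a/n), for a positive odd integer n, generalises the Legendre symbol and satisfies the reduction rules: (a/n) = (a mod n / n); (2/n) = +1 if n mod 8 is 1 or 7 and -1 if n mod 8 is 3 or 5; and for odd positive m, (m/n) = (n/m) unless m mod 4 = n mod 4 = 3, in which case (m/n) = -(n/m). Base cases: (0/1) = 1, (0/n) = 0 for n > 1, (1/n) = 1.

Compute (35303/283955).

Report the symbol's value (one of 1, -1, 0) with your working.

-1

flip (35303/283955) -> (283955/35303): both odd, 35303 mod 4 = 3, 283955 mod 4 = 3, so the flip contributes -1; sign now -1
(283955/35303): 283955 mod 35303 = 1531, so (283955/35303) = (1531/35303)
flip (1531/35303) -> (35303/1531): both odd, 1531 mod 4 = 3, 35303 mod 4 = 3, so the flip contributes -1; sign now +1
(35303/1531): 35303 mod 1531 = 90, so (35303/1531) = (90/1531)
factor out 2^1: 90 = 2^1·45; with 1531 mod 8 = 3, (2/1531) = -1; sign now -1; continue with (45/1531)
flip (45/1531) -> (1531/45): both odd, 45 mod 4 = 1, 1531 mod 4 = 3, so the flip contributes +1; sign now -1
(1531/45): 1531 mod 45 = 1, so (1531/45) = (1/45)
reached (1/45) = 1, so the symbol is -1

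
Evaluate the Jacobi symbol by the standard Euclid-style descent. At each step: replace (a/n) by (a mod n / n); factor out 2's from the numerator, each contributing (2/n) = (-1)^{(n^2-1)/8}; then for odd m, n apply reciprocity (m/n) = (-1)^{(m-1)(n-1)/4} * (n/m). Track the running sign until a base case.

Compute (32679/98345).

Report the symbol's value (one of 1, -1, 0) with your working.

-1

reciprocity: (32679/98345) = +1·(98345/32679) since 32679 mod 4 = 3, 98345 mod 4 = 1; sign now +1
(98345/32679) = (308/32679)   [reduce mod 32679]
308 = 2^2·77; (2/32679) = +1 since 32679 mod 8 = 7, so (308/32679) = (+1)^2·(77/32679); sign now +1
reciprocity: (77/32679) = +1·(32679/77) since 77 mod 4 = 1, 32679 mod 4 = 3; sign now +1
(32679/77) = (31/77)   [reduce mod 77]
reciprocity: (31/77) = +1·(77/31) since 31 mod 4 = 3, 77 mod 4 = 1; sign now +1
(77/31) = (15/31)   [reduce mod 31]
reciprocity: (15/31) = -1·(31/15) since 15 mod 4 = 3, 31 mod 4 = 3; sign now -1
(31/15) = (1/15)   [reduce mod 15]
(1/15) = 1; final value = sign = -1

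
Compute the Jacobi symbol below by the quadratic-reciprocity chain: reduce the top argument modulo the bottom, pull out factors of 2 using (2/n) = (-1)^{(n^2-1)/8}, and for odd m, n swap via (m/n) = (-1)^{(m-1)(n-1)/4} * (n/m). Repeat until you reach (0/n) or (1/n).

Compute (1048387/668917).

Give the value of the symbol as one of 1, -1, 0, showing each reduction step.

-1

(1048387/668917) = (379470/668917)   [reduce mod 668917]
379470 = 2^1·189735; (2/668917) = -1 since 668917 mod 8 = 5, so (379470/668917) = (-1)^1·(189735/668917); sign now -1
reciprocity: (189735/668917) = +1·(668917/189735) since 189735 mod 4 = 3, 668917 mod 4 = 1; sign now -1
(668917/189735) = (99712/189735)   [reduce mod 189735]
99712 = 2^7·779; (2/189735) = +1 since 189735 mod 8 = 7, so (99712/189735) = (+1)^7·(779/189735); sign now -1
reciprocity: (779/189735) = -1·(189735/779) since 779 mod 4 = 3, 189735 mod 4 = 3; sign now +1
(189735/779) = (438/779)   [reduce mod 779]
438 = 2^1·219; (2/779) = -1 since 779 mod 8 = 3, so (438/779) = (-1)^1·(219/779); sign now -1
reciprocity: (219/779) = -1·(779/219) since 219 mod 4 = 3, 779 mod 4 = 3; sign now +1
(779/219) = (122/219)   [reduce mod 219]
122 = 2^1·61; (2/219) = -1 since 219 mod 8 = 3, so (122/219) = (-1)^1·(61/219); sign now -1
reciprocity: (61/219) = +1·(219/61) since 61 mod 4 = 1, 219 mod 4 = 3; sign now -1
(219/61) = (36/61)   [reduce mod 61]
36 = 2^2·9; (2/61) = -1 since 61 mod 8 = 5, so (36/61) = (-1)^2·(9/61); sign now -1
reciprocity: (9/61) = +1·(61/9) since 9 mod 4 = 1, 61 mod 4 = 1; sign now -1
(61/9) = (7/9)   [reduce mod 9]
reciprocity: (7/9) = +1·(9/7) since 7 mod 4 = 3, 9 mod 4 = 1; sign now -1
(9/7) = (2/7)   [reduce mod 7]
2 = 2^1·1; (2/7) = +1 since 7 mod 8 = 7, so (2/7) = (+1)^1·(1/7); sign now -1
(1/7) = 1; final value = sign = -1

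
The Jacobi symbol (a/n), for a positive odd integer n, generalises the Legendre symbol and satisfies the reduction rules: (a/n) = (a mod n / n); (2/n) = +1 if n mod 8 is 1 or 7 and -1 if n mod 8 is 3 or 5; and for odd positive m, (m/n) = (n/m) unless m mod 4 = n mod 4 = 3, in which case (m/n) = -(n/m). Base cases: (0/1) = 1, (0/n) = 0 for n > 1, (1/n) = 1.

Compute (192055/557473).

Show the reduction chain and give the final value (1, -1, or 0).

1

reciprocity: (192055/557473) = +1·(557473/192055) since 192055 mod 4 = 3, 557473 mod 4 = 1; sign now +1
(557473/192055) = (173363/192055)   [reduce mod 192055]
reciprocity: (173363/192055) = -1·(192055/173363) since 173363 mod 4 = 3, 192055 mod 4 = 3; sign now -1
(192055/173363) = (18692/173363)   [reduce mod 173363]
18692 = 2^2·4673; (2/173363) = -1 since 173363 mod 8 = 3, so (18692/173363) = (-1)^2·(4673/173363); sign now -1
reciprocity: (4673/173363) = +1·(173363/4673) since 4673 mod 4 = 1, 173363 mod 4 = 3; sign now -1
(173363/4673) = (462/4673)   [reduce mod 4673]
462 = 2^1·231; (2/4673) = +1 since 4673 mod 8 = 1, so (462/4673) = (+1)^1·(231/4673); sign now -1
reciprocity: (231/4673) = +1·(4673/231) since 231 mod 4 = 3, 4673 mod 4 = 1; sign now -1
(4673/231) = (53/231)   [reduce mod 231]
reciprocity: (53/231) = +1·(231/53) since 53 mod 4 = 1, 231 mod 4 = 3; sign now -1
(231/53) = (19/53)   [reduce mod 53]
reciprocity: (19/53) = +1·(53/19) since 19 mod 4 = 3, 53 mod 4 = 1; sign now -1
(53/19) = (15/19)   [reduce mod 19]
reciprocity: (15/19) = -1·(19/15) since 15 mod 4 = 3, 19 mod 4 = 3; sign now +1
(19/15) = (4/15)   [reduce mod 15]
4 = 2^2·1; (2/15) = +1 since 15 mod 8 = 7, so (4/15) = (+1)^2·(1/15); sign now +1
(1/15) = 1; final value = sign = +1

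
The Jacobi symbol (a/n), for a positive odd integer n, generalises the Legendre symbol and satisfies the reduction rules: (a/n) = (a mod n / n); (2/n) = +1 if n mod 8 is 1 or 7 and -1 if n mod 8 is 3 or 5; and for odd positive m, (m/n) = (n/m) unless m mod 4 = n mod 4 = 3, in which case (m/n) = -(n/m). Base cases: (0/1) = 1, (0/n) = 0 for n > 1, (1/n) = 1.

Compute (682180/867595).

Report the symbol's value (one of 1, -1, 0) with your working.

0

682180 = 2^2·170545; (2/867595) = -1 since 867595 mod 8 = 3, so (682180/867595) = (-1)^2·(170545/867595); sign now +1
reciprocity: (170545/867595) = +1·(867595/170545) since 170545 mod 4 = 1, 867595 mod 4 = 3; sign now +1
(867595/170545) = (14870/170545)   [reduce mod 170545]
14870 = 2^1·7435; (2/170545) = +1 since 170545 mod 8 = 1, so (14870/170545) = (+1)^1·(7435/170545); sign now +1
reciprocity: (7435/170545) = +1·(170545/7435) since 7435 mod 4 = 3, 170545 mod 4 = 1; sign now +1
(170545/7435) = (6975/7435)   [reduce mod 7435]
reciprocity: (6975/7435) = -1·(7435/6975) since 6975 mod 4 = 3, 7435 mod 4 = 3; sign now -1
(7435/6975) = (460/6975)   [reduce mod 6975]
460 = 2^2·115; (2/6975) = +1 since 6975 mod 8 = 7, so (460/6975) = (+1)^2·(115/6975); sign now -1
reciprocity: (115/6975) = -1·(6975/115) since 115 mod 4 = 3, 6975 mod 4 = 3; sign now +1
(6975/115) = (75/115)   [reduce mod 115]
reciprocity: (75/115) = -1·(115/75) since 75 mod 4 = 3, 115 mod 4 = 3; sign now -1
(115/75) = (40/75)   [reduce mod 75]
40 = 2^3·5; (2/75) = -1 since 75 mod 8 = 3, so (40/75) = (-1)^3·(5/75); sign now +1
reciprocity: (5/75) = +1·(75/5) since 5 mod 4 = 1, 75 mod 4 = 3; sign now +1
(75/5) = (0/5)   [reduce mod 5]
(0/5) = 0   [gcd(a, n) > 1]; final value = 0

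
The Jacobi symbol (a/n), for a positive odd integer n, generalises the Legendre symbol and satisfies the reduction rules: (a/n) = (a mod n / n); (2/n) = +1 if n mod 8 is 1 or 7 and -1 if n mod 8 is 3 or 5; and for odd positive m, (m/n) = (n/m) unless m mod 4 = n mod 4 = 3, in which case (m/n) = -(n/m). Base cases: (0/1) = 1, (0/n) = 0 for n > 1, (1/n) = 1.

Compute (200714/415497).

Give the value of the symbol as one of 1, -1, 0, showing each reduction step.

200714 = 2^1·100357; (2/415497) = +1 since 415497 mod 8 = 1, so (200714/415497) = (+1)^1·(100357/415497); sign now +1
reciprocity: (100357/415497) = +1·(415497/100357) since 100357 mod 4 = 1, 415497 mod 4 = 1; sign now +1
(415497/100357) = (14069/100357)   [reduce mod 100357]
reciprocity: (14069/100357) = +1·(100357/14069) since 14069 mod 4 = 1, 100357 mod 4 = 1; sign now +1
(100357/14069) = (1874/14069)   [reduce mod 14069]
1874 = 2^1·937; (2/14069) = -1 since 14069 mod 8 = 5, so (1874/14069) = (-1)^1·(937/14069); sign now -1
reciprocity: (937/14069) = +1·(14069/937) since 937 mod 4 = 1, 14069 mod 4 = 1; sign now -1
(14069/937) = (14/937)   [reduce mod 937]
14 = 2^1·7; (2/937) = +1 since 937 mod 8 = 1, so (14/937) = (+1)^1·(7/937); sign now -1
reciprocity: (7/937) = +1·(937/7) since 7 mod 4 = 3, 937 mod 4 = 1; sign now -1
(937/7) = (6/7)   [reduce mod 7]
6 = 2^1·3; (2/7) = +1 since 7 mod 8 = 7, so (6/7) = (+1)^1·(3/7); sign now -1
reciprocity: (3/7) = -1·(7/3) since 3 mod 4 = 3, 7 mod 4 = 3; sign now +1
(7/3) = (1/3)   [reduce mod 3]
(1/3) = 1; final value = sign = +1

1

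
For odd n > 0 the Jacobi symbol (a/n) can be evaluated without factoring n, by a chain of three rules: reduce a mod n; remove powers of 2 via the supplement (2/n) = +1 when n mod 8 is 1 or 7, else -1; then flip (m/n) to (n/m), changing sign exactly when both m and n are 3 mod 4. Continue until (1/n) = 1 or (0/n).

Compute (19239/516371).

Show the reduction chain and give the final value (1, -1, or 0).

-1

flip (19239/516371) -> (516371/19239): both odd, 19239 mod 4 = 3, 516371 mod 4 = 3, so the flip contributes -1; sign now -1
(516371/19239): 516371 mod 19239 = 16157, so (516371/19239) = (16157/19239)
flip (16157/19239) -> (19239/16157): both odd, 16157 mod 4 = 1, 19239 mod 4 = 3, so the flip contributes +1; sign now -1
(19239/16157): 19239 mod 16157 = 3082, so (19239/16157) = (3082/16157)
factor out 2^1: 3082 = 2^1·1541; with 16157 mod 8 = 5, (2/16157) = -1; sign now +1; continue with (1541/16157)
flip (1541/16157) -> (16157/1541): both odd, 1541 mod 4 = 1, 16157 mod 4 = 1, so the flip contributes +1; sign now +1
(16157/1541): 16157 mod 1541 = 747, so (16157/1541) = (747/1541)
flip (747/1541) -> (1541/747): both odd, 747 mod 4 = 3, 1541 mod 4 = 1, so the flip contributes +1; sign now +1
(1541/747): 1541 mod 747 = 47, so (1541/747) = (47/747)
flip (47/747) -> (747/47): both odd, 47 mod 4 = 3, 747 mod 4 = 3, so the flip contributes -1; sign now -1
(747/47): 747 mod 47 = 42, so (747/47) = (42/47)
factor out 2^1: 42 = 2^1·21; with 47 mod 8 = 7, (2/47) = +1; sign now -1; continue with (21/47)
flip (21/47) -> (47/21): both odd, 21 mod 4 = 1, 47 mod 4 = 3, so the flip contributes +1; sign now -1
(47/21): 47 mod 21 = 5, so (47/21) = (5/21)
flip (5/21) -> (21/5): both odd, 5 mod 4 = 1, 21 mod 4 = 1, so the flip contributes +1; sign now -1
(21/5): 21 mod 5 = 1, so (21/5) = (1/5)
reached (1/5) = 1, so the symbol is -1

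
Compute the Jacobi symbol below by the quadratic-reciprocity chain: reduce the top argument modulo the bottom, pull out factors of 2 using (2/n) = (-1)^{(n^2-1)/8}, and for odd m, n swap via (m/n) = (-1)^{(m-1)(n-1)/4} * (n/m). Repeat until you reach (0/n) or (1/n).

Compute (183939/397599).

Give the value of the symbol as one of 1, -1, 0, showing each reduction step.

flip (183939/397599) -> (397599/183939): both odd, 183939 mod 4 = 3, 397599 mod 4 = 3, so the flip contributes -1; sign now -1
(397599/183939): 397599 mod 183939 = 29721, so (397599/183939) = (29721/183939)
flip (29721/183939) -> (183939/29721): both odd, 29721 mod 4 = 1, 183939 mod 4 = 3, so the flip contributes +1; sign now -1
(183939/29721): 183939 mod 29721 = 5613, so (183939/29721) = (5613/29721)
flip (5613/29721) -> (29721/5613): both odd, 5613 mod 4 = 1, 29721 mod 4 = 1, so the flip contributes +1; sign now -1
(29721/5613): 29721 mod 5613 = 1656, so (29721/5613) = (1656/5613)
factor out 2^3: 1656 = 2^3·207; with 5613 mod 8 = 5, (2/5613) = -1; sign now +1; continue with (207/5613)
flip (207/5613) -> (5613/207): both odd, 207 mod 4 = 3, 5613 mod 4 = 1, so the flip contributes +1; sign now +1
(5613/207): 5613 mod 207 = 24, so (5613/207) = (24/207)
factor out 2^3: 24 = 2^3·3; with 207 mod 8 = 7, (2/207) = +1; sign now +1; continue with (3/207)
flip (3/207) -> (207/3): both odd, 3 mod 4 = 3, 207 mod 4 = 3, so the flip contributes -1; sign now -1
(207/3): 207 mod 3 = 0, so (207/3) = (0/3)
reached (0/3); gcd(a, n) > 1, so (0/3) = 0 and the symbol is 0

0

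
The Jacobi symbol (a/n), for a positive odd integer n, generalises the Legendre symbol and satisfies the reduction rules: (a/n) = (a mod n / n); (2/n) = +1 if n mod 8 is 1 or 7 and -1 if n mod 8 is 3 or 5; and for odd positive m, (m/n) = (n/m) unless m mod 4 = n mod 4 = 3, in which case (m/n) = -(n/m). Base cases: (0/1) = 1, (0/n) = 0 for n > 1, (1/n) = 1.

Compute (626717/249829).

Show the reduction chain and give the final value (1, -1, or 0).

(626717/249829) = (127059/249829)   [reduce mod 249829]
reciprocity: (127059/249829) = +1·(249829/127059) since 127059 mod 4 = 3, 249829 mod 4 = 1; sign now +1
(249829/127059) = (122770/127059)   [reduce mod 127059]
122770 = 2^1·61385; (2/127059) = -1 since 127059 mod 8 = 3, so (122770/127059) = (-1)^1·(61385/127059); sign now -1
reciprocity: (61385/127059) = +1·(127059/61385) since 61385 mod 4 = 1, 127059 mod 4 = 3; sign now -1
(127059/61385) = (4289/61385)   [reduce mod 61385]
reciprocity: (4289/61385) = +1·(61385/4289) since 4289 mod 4 = 1, 61385 mod 4 = 1; sign now -1
(61385/4289) = (1339/4289)   [reduce mod 4289]
reciprocity: (1339/4289) = +1·(4289/1339) since 1339 mod 4 = 3, 4289 mod 4 = 1; sign now -1
(4289/1339) = (272/1339)   [reduce mod 1339]
272 = 2^4·17; (2/1339) = -1 since 1339 mod 8 = 3, so (272/1339) = (-1)^4·(17/1339); sign now -1
reciprocity: (17/1339) = +1·(1339/17) since 17 mod 4 = 1, 1339 mod 4 = 3; sign now -1
(1339/17) = (13/17)   [reduce mod 17]
reciprocity: (13/17) = +1·(17/13) since 13 mod 4 = 1, 17 mod 4 = 1; sign now -1
(17/13) = (4/13)   [reduce mod 13]
4 = 2^2·1; (2/13) = -1 since 13 mod 8 = 5, so (4/13) = (-1)^2·(1/13); sign now -1
(1/13) = 1; final value = sign = -1

-1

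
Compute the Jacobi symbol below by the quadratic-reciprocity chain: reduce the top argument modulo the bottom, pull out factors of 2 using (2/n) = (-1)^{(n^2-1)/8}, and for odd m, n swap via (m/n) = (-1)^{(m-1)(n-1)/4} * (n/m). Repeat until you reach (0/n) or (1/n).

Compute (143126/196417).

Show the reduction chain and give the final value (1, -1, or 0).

factor out 2^1: 143126 = 2^1·71563; with 196417 mod 8 = 1, (2/196417) = +1; sign now +1; continue with (71563/196417)
flip (71563/196417) -> (196417/71563): both odd, 71563 mod 4 = 3, 196417 mod 4 = 1, so the flip contributes +1; sign now +1
(196417/71563): 196417 mod 71563 = 53291, so (196417/71563) = (53291/71563)
flip (53291/71563) -> (71563/53291): both odd, 53291 mod 4 = 3, 71563 mod 4 = 3, so the flip contributes -1; sign now -1
(71563/53291): 71563 mod 53291 = 18272, so (71563/53291) = (18272/53291)
factor out 2^5: 18272 = 2^5·571; with 53291 mod 8 = 3, (2/53291) = -1; sign now +1; continue with (571/53291)
flip (571/53291) -> (53291/571): both odd, 571 mod 4 = 3, 53291 mod 4 = 3, so the flip contributes -1; sign now -1
(53291/571): 53291 mod 571 = 188, so (53291/571) = (188/571)
factor out 2^2: 188 = 2^2·47; with 571 mod 8 = 3, (2/571) = -1; sign now -1; continue with (47/571)
flip (47/571) -> (571/47): both odd, 47 mod 4 = 3, 571 mod 4 = 3, so the flip contributes -1; sign now +1
(571/47): 571 mod 47 = 7, so (571/47) = (7/47)
flip (7/47) -> (47/7): both odd, 7 mod 4 = 3, 47 mod 4 = 3, so the flip contributes -1; sign now -1
(47/7): 47 mod 7 = 5, so (47/7) = (5/7)
flip (5/7) -> (7/5): both odd, 5 mod 4 = 1, 7 mod 4 = 3, so the flip contributes +1; sign now -1
(7/5): 7 mod 5 = 2, so (7/5) = (2/5)
factor out 2^1: 2 = 2^1·1; with 5 mod 8 = 5, (2/5) = -1; sign now +1; continue with (1/5)
reached (1/5) = 1, so the symbol is +1

1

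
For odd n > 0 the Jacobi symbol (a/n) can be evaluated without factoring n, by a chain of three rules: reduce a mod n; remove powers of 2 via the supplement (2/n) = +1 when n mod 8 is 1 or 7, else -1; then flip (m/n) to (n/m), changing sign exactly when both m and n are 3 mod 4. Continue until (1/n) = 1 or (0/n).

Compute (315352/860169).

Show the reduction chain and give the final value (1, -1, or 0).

1

315352 = 2^3·39419; (2/860169) = +1 since 860169 mod 8 = 1, so (315352/860169) = (+1)^3·(39419/860169); sign now +1
reciprocity: (39419/860169) = +1·(860169/39419) since 39419 mod 4 = 3, 860169 mod 4 = 1; sign now +1
(860169/39419) = (32370/39419)   [reduce mod 39419]
32370 = 2^1·16185; (2/39419) = -1 since 39419 mod 8 = 3, so (32370/39419) = (-1)^1·(16185/39419); sign now -1
reciprocity: (16185/39419) = +1·(39419/16185) since 16185 mod 4 = 1, 39419 mod 4 = 3; sign now -1
(39419/16185) = (7049/16185)   [reduce mod 16185]
reciprocity: (7049/16185) = +1·(16185/7049) since 7049 mod 4 = 1, 16185 mod 4 = 1; sign now -1
(16185/7049) = (2087/7049)   [reduce mod 7049]
reciprocity: (2087/7049) = +1·(7049/2087) since 2087 mod 4 = 3, 7049 mod 4 = 1; sign now -1
(7049/2087) = (788/2087)   [reduce mod 2087]
788 = 2^2·197; (2/2087) = +1 since 2087 mod 8 = 7, so (788/2087) = (+1)^2·(197/2087); sign now -1
reciprocity: (197/2087) = +1·(2087/197) since 197 mod 4 = 1, 2087 mod 4 = 3; sign now -1
(2087/197) = (117/197)   [reduce mod 197]
reciprocity: (117/197) = +1·(197/117) since 117 mod 4 = 1, 197 mod 4 = 1; sign now -1
(197/117) = (80/117)   [reduce mod 117]
80 = 2^4·5; (2/117) = -1 since 117 mod 8 = 5, so (80/117) = (-1)^4·(5/117); sign now -1
reciprocity: (5/117) = +1·(117/5) since 5 mod 4 = 1, 117 mod 4 = 1; sign now -1
(117/5) = (2/5)   [reduce mod 5]
2 = 2^1·1; (2/5) = -1 since 5 mod 8 = 5, so (2/5) = (-1)^1·(1/5); sign now +1
(1/5) = 1; final value = sign = +1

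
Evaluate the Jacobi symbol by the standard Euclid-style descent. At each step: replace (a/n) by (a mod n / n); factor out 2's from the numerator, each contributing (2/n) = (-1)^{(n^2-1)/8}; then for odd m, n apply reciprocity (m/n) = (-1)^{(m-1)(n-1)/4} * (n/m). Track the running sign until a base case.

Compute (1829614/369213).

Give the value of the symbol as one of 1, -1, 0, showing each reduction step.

(1829614/369213) = (352762/369213)   [reduce mod 369213]
352762 = 2^1·176381; (2/369213) = -1 since 369213 mod 8 = 5, so (352762/369213) = (-1)^1·(176381/369213); sign now -1
reciprocity: (176381/369213) = +1·(369213/176381) since 176381 mod 4 = 1, 369213 mod 4 = 1; sign now -1
(369213/176381) = (16451/176381)   [reduce mod 176381]
reciprocity: (16451/176381) = +1·(176381/16451) since 16451 mod 4 = 3, 176381 mod 4 = 1; sign now -1
(176381/16451) = (11871/16451)   [reduce mod 16451]
reciprocity: (11871/16451) = -1·(16451/11871) since 11871 mod 4 = 3, 16451 mod 4 = 3; sign now +1
(16451/11871) = (4580/11871)   [reduce mod 11871]
4580 = 2^2·1145; (2/11871) = +1 since 11871 mod 8 = 7, so (4580/11871) = (+1)^2·(1145/11871); sign now +1
reciprocity: (1145/11871) = +1·(11871/1145) since 1145 mod 4 = 1, 11871 mod 4 = 3; sign now +1
(11871/1145) = (421/1145)   [reduce mod 1145]
reciprocity: (421/1145) = +1·(1145/421) since 421 mod 4 = 1, 1145 mod 4 = 1; sign now +1
(1145/421) = (303/421)   [reduce mod 421]
reciprocity: (303/421) = +1·(421/303) since 303 mod 4 = 3, 421 mod 4 = 1; sign now +1
(421/303) = (118/303)   [reduce mod 303]
118 = 2^1·59; (2/303) = +1 since 303 mod 8 = 7, so (118/303) = (+1)^1·(59/303); sign now +1
reciprocity: (59/303) = -1·(303/59) since 59 mod 4 = 3, 303 mod 4 = 3; sign now -1
(303/59) = (8/59)   [reduce mod 59]
8 = 2^3·1; (2/59) = -1 since 59 mod 8 = 3, so (8/59) = (-1)^3·(1/59); sign now +1
(1/59) = 1; final value = sign = +1

1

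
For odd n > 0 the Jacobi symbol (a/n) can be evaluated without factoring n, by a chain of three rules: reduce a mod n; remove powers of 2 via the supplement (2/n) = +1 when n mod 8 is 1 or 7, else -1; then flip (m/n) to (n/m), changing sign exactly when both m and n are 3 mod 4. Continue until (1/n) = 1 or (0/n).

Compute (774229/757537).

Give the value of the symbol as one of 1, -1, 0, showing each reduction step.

-1

(774229/757537) = (16692/757537)   [reduce mod 757537]
16692 = 2^2·4173; (2/757537) = +1 since 757537 mod 8 = 1, so (16692/757537) = (+1)^2·(4173/757537); sign now +1
reciprocity: (4173/757537) = +1·(757537/4173) since 4173 mod 4 = 1, 757537 mod 4 = 1; sign now +1
(757537/4173) = (2224/4173)   [reduce mod 4173]
2224 = 2^4·139; (2/4173) = -1 since 4173 mod 8 = 5, so (2224/4173) = (-1)^4·(139/4173); sign now +1
reciprocity: (139/4173) = +1·(4173/139) since 139 mod 4 = 3, 4173 mod 4 = 1; sign now +1
(4173/139) = (3/139)   [reduce mod 139]
reciprocity: (3/139) = -1·(139/3) since 3 mod 4 = 3, 139 mod 4 = 3; sign now -1
(139/3) = (1/3)   [reduce mod 3]
(1/3) = 1; final value = sign = -1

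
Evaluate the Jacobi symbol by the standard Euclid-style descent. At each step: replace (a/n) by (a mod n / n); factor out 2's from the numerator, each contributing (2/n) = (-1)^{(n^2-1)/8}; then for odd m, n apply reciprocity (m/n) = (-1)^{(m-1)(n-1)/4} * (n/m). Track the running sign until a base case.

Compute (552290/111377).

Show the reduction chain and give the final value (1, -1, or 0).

1

(552290/111377): 552290 mod 111377 = 106782, so (552290/111377) = (106782/111377)
factor out 2^1: 106782 = 2^1·53391; with 111377 mod 8 = 1, (2/111377) = +1; sign now +1; continue with (53391/111377)
flip (53391/111377) -> (111377/53391): both odd, 53391 mod 4 = 3, 111377 mod 4 = 1, so the flip contributes +1; sign now +1
(111377/53391): 111377 mod 53391 = 4595, so (111377/53391) = (4595/53391)
flip (4595/53391) -> (53391/4595): both odd, 4595 mod 4 = 3, 53391 mod 4 = 3, so the flip contributes -1; sign now -1
(53391/4595): 53391 mod 4595 = 2846, so (53391/4595) = (2846/4595)
factor out 2^1: 2846 = 2^1·1423; with 4595 mod 8 = 3, (2/4595) = -1; sign now +1; continue with (1423/4595)
flip (1423/4595) -> (4595/1423): both odd, 1423 mod 4 = 3, 4595 mod 4 = 3, so the flip contributes -1; sign now -1
(4595/1423): 4595 mod 1423 = 326, so (4595/1423) = (326/1423)
factor out 2^1: 326 = 2^1·163; with 1423 mod 8 = 7, (2/1423) = +1; sign now -1; continue with (163/1423)
flip (163/1423) -> (1423/163): both odd, 163 mod 4 = 3, 1423 mod 4 = 3, so the flip contributes -1; sign now +1
(1423/163): 1423 mod 163 = 119, so (1423/163) = (119/163)
flip (119/163) -> (163/119): both odd, 119 mod 4 = 3, 163 mod 4 = 3, so the flip contributes -1; sign now -1
(163/119): 163 mod 119 = 44, so (163/119) = (44/119)
factor out 2^2: 44 = 2^2·11; with 119 mod 8 = 7, (2/119) = +1; sign now -1; continue with (11/119)
flip (11/119) -> (119/11): both odd, 11 mod 4 = 3, 119 mod 4 = 3, so the flip contributes -1; sign now +1
(119/11): 119 mod 11 = 9, so (119/11) = (9/11)
flip (9/11) -> (11/9): both odd, 9 mod 4 = 1, 11 mod 4 = 3, so the flip contributes +1; sign now +1
(11/9): 11 mod 9 = 2, so (11/9) = (2/9)
factor out 2^1: 2 = 2^1·1; with 9 mod 8 = 1, (2/9) = +1; sign now +1; continue with (1/9)
reached (1/9) = 1, so the symbol is +1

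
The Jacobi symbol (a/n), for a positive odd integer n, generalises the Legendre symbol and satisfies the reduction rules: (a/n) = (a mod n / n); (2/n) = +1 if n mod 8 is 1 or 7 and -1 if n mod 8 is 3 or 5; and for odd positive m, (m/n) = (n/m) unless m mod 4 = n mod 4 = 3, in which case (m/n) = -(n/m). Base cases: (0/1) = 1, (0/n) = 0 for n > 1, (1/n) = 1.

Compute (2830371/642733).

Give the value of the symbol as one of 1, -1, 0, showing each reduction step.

(2830371/642733) = (259439/642733)   [reduce mod 642733]
reciprocity: (259439/642733) = +1·(642733/259439) since 259439 mod 4 = 3, 642733 mod 4 = 1; sign now +1
(642733/259439) = (123855/259439)   [reduce mod 259439]
reciprocity: (123855/259439) = -1·(259439/123855) since 123855 mod 4 = 3, 259439 mod 4 = 3; sign now -1
(259439/123855) = (11729/123855)   [reduce mod 123855]
reciprocity: (11729/123855) = +1·(123855/11729) since 11729 mod 4 = 1, 123855 mod 4 = 3; sign now -1
(123855/11729) = (6565/11729)   [reduce mod 11729]
reciprocity: (6565/11729) = +1·(11729/6565) since 6565 mod 4 = 1, 11729 mod 4 = 1; sign now -1
(11729/6565) = (5164/6565)   [reduce mod 6565]
5164 = 2^2·1291; (2/6565) = -1 since 6565 mod 8 = 5, so (5164/6565) = (-1)^2·(1291/6565); sign now -1
reciprocity: (1291/6565) = +1·(6565/1291) since 1291 mod 4 = 3, 6565 mod 4 = 1; sign now -1
(6565/1291) = (110/1291)   [reduce mod 1291]
110 = 2^1·55; (2/1291) = -1 since 1291 mod 8 = 3, so (110/1291) = (-1)^1·(55/1291); sign now +1
reciprocity: (55/1291) = -1·(1291/55) since 55 mod 4 = 3, 1291 mod 4 = 3; sign now -1
(1291/55) = (26/55)   [reduce mod 55]
26 = 2^1·13; (2/55) = +1 since 55 mod 8 = 7, so (26/55) = (+1)^1·(13/55); sign now -1
reciprocity: (13/55) = +1·(55/13) since 13 mod 4 = 1, 55 mod 4 = 3; sign now -1
(55/13) = (3/13)   [reduce mod 13]
reciprocity: (3/13) = +1·(13/3) since 3 mod 4 = 3, 13 mod 4 = 1; sign now -1
(13/3) = (1/3)   [reduce mod 3]
(1/3) = 1; final value = sign = -1

-1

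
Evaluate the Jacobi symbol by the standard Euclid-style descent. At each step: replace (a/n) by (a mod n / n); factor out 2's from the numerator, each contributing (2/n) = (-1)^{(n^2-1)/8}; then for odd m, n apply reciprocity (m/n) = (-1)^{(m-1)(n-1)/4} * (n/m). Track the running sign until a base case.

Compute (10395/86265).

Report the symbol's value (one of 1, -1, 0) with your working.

0

flip (10395/86265) -> (86265/10395): both odd, 10395 mod 4 = 3, 86265 mod 4 = 1, so the flip contributes +1; sign now +1
(86265/10395): 86265 mod 10395 = 3105, so (86265/10395) = (3105/10395)
flip (3105/10395) -> (10395/3105): both odd, 3105 mod 4 = 1, 10395 mod 4 = 3, so the flip contributes +1; sign now +1
(10395/3105): 10395 mod 3105 = 1080, so (10395/3105) = (1080/3105)
factor out 2^3: 1080 = 2^3·135; with 3105 mod 8 = 1, (2/3105) = +1; sign now +1; continue with (135/3105)
flip (135/3105) -> (3105/135): both odd, 135 mod 4 = 3, 3105 mod 4 = 1, so the flip contributes +1; sign now +1
(3105/135): 3105 mod 135 = 0, so (3105/135) = (0/135)
reached (0/135); gcd(a, n) > 1, so (0/135) = 0 and the symbol is 0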